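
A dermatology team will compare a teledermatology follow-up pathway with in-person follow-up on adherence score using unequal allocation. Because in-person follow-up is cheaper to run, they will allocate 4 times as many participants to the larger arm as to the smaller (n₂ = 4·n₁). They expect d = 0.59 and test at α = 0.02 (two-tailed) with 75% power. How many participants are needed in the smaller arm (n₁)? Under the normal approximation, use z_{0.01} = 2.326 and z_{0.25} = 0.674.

n₁ = 33

With allocation ratio k = n₂/n₁ = 4, Var(x̄₁−x̄₂) = σ²(1/n₁ + 1/(k·n₁)) = σ²·(k+1)/(k·n₁).
So n₁ = (1 + 1/k)·((z_{α/2} + z_β)/d)² = 1.250 × (3.000/0.59)².
n₁ = 1.250 × 25.85 = 32.3.
Round up: n₁ = 33, giving n₂ = 4 × 33 = 132.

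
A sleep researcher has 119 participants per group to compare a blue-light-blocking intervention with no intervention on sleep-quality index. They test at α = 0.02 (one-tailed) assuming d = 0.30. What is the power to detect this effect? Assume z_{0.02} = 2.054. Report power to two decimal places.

power ≈ 0.60

For two equal groups, power = Φ(d·√(n/2) − z_{α}).
d·√(n/2) = 0.30 × √(119/2) = 0.30 × 7.714 = 2.314.
z_β = 2.314 − 2.054 = 0.260.
Power = Φ(0.260) = 0.603.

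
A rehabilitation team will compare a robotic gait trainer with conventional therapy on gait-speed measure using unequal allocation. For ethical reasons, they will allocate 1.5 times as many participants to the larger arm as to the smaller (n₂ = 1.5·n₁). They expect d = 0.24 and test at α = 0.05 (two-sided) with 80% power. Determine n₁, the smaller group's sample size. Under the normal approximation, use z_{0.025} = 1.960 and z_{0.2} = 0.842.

With allocation ratio k = n₂/n₁ = 1.5, Var(x̄₁−x̄₂) = σ²(1/n₁ + 1/(k·n₁)) = σ²·(k+1)/(k·n₁).
So n₁ = (1 + 1/k)·((z_{α/2} + z_β)/d)² = 1.667 × (2.802/0.24)².
n₁ = 1.667 × 136.31 = 227.2.
Round up: n₁ = 228, giving n₂ = 1.5 × 228 = 342.

n₁ = 228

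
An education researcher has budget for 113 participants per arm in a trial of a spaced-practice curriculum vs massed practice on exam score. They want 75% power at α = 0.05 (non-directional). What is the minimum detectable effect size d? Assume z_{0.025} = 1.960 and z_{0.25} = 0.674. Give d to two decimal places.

For two independent groups of n = 113 each: d_min = (z_{α/2} + z_β)·√(2/n).
z-sum = 1.960 + 0.674 = 2.634.
d_min = 2.634 × √(2/113) = 2.634 × 0.1330 = 0.350.

d_min ≈ 0.35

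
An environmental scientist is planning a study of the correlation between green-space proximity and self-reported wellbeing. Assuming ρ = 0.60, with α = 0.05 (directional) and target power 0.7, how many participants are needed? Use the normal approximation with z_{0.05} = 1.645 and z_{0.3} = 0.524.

Fisher's z: C = ½·ln((1+r)/(1−r)) = ½·ln(4.0000) = 0.6931.
n = ((z_{α} + z_β)/C)² + 3.
(1.645 + 0.524) / 0.6931 = 2.169 / 0.6931 = 3.129.
n = 3.129² + 3 = 9.79 + 3 = 12.8.
Round up.

n = 13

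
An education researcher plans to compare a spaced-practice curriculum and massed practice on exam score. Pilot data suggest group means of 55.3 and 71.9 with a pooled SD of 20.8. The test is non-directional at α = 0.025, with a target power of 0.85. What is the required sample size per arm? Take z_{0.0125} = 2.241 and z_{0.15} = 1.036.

n = 34 per group

Cohen's d = |M₁ − M₂| / SD_pooled = |55.3 − 71.9| / 20.8 = 16.6 / 20.8 = 0.798.
For two independent groups with equal n: n = 2·((z_{α/2} + z_β) / d)².
z_{α/2} + z_β = 2.241 + 1.036 = 3.277.
n = 2 × (3.277 / 0.798)² = 2 × 4.107² = 2 × 16.86 = 33.7.
Round up to the next whole participant.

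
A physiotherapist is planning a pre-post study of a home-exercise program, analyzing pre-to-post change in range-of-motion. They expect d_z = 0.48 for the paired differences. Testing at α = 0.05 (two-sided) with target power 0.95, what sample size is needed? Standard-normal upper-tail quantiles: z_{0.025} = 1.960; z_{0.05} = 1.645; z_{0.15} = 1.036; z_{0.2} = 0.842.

n = 57 pairs

For a paired (one-sample on differences) test: n = ((z_{α/2} + z_β) / d)².
z_{α/2} + z_β = 1.960 + 1.645 = 3.605.
n = (3.605 / 0.48)² = 7.510² = 56.41.
Round up.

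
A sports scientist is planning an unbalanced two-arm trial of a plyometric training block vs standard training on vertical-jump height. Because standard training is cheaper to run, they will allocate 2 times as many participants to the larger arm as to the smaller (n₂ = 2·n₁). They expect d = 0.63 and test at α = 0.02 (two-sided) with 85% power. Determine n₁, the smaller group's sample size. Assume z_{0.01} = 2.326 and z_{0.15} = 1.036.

With allocation ratio k = n₂/n₁ = 2, Var(x̄₁−x̄₂) = σ²(1/n₁ + 1/(k·n₁)) = σ²·(k+1)/(k·n₁).
So n₁ = (1 + 1/k)·((z_{α/2} + z_β)/d)² = 1.500 × (3.362/0.63)².
n₁ = 1.500 × 28.48 = 42.7.
Round up: n₁ = 43, giving n₂ = 2 × 43 = 86.

n₁ = 43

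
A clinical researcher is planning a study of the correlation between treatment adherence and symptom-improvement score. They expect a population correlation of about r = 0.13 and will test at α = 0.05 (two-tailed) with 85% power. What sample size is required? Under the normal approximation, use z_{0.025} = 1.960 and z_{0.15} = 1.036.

Fisher's z: C = ½·ln((1+r)/(1−r)) = ½·ln(1.2989) = 0.1307.
n = ((z_{α/2} + z_β)/C)² + 3.
(1.960 + 1.036) / 0.1307 = 2.996 / 0.1307 = 22.923.
n = 22.923² + 3 = 525.45 + 3 = 528.5.
Round up.

n = 529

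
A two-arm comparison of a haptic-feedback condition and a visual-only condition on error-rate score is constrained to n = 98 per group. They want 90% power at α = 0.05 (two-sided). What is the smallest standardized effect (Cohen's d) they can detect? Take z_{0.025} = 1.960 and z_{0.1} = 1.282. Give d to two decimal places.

For two independent groups of n = 98 each: d_min = (z_{α/2} + z_β)·√(2/n).
z-sum = 1.960 + 1.282 = 3.242.
d_min = 3.242 × √(2/98) = 3.242 × 0.1429 = 0.463.

d_min ≈ 0.46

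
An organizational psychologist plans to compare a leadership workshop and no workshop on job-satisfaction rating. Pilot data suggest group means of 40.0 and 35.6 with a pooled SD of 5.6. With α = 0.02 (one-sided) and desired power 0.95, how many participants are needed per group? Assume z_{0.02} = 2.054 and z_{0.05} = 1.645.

Cohen's d = |M₁ − M₂| / SD_pooled = |40.0 − 35.6| / 5.6 = 4.4 / 5.6 = 0.786.
For two independent groups with equal n: n = 2·((z_{α} + z_β) / d)².
z_{α} + z_β = 2.054 + 1.645 = 3.699.
n = 2 × (3.699 / 0.786)² = 2 × 4.706² = 2 × 22.15 = 44.3.
Round up to the next whole participant.

n = 45 per group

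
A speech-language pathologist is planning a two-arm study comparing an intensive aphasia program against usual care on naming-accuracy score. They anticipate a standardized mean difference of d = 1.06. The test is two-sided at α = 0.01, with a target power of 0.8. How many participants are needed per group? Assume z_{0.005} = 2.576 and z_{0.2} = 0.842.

For two independent groups with equal n: n = 2·((z_{α/2} + z_β) / d)².
z_{α/2} + z_β = 2.576 + 0.842 = 3.418.
n = 2 × (3.418 / 1.06)² = 2 × 3.225² = 2 × 10.40 = 20.8.
Round up to the next whole participant.

n = 21 per group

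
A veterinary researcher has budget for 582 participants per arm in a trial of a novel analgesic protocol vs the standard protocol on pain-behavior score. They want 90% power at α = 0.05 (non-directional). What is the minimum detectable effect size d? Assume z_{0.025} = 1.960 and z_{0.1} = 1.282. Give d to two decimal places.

d_min ≈ 0.19

For two independent groups of n = 582 each: d_min = (z_{α/2} + z_β)·√(2/n).
z-sum = 1.960 + 1.282 = 3.242.
d_min = 3.242 × √(2/582) = 3.242 × 0.0586 = 0.190.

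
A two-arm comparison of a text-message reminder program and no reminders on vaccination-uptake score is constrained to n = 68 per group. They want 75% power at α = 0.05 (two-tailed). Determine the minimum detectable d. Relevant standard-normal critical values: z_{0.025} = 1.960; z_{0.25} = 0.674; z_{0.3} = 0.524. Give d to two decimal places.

d_min ≈ 0.45

For two independent groups of n = 68 each: d_min = (z_{α/2} + z_β)·√(2/n).
z-sum = 1.960 + 0.674 = 2.634.
d_min = 2.634 × √(2/68) = 2.634 × 0.1715 = 0.452.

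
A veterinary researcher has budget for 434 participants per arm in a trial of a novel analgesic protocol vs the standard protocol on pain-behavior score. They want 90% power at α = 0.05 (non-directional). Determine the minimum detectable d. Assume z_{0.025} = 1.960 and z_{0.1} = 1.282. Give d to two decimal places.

For two independent groups of n = 434 each: d_min = (z_{α/2} + z_β)·√(2/n).
z-sum = 1.960 + 1.282 = 3.242.
d_min = 3.242 × √(2/434) = 3.242 × 0.0679 = 0.220.

d_min ≈ 0.22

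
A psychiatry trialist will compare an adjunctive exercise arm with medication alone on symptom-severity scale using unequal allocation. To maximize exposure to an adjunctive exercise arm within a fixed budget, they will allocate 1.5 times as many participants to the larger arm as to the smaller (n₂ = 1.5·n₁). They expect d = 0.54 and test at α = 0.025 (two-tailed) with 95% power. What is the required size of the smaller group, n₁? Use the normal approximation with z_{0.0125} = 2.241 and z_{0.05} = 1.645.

With allocation ratio k = n₂/n₁ = 1.5, Var(x̄₁−x̄₂) = σ²(1/n₁ + 1/(k·n₁)) = σ²·(k+1)/(k·n₁).
So n₁ = (1 + 1/k)·((z_{α/2} + z_β)/d)² = 1.667 × (3.886/0.54)².
n₁ = 1.667 × 51.79 = 86.3.
Round up: n₁ = 87, giving n₂ = ⌈1.5 × 87⌉ = ⌈130.5⌉ = 131.

n₁ = 87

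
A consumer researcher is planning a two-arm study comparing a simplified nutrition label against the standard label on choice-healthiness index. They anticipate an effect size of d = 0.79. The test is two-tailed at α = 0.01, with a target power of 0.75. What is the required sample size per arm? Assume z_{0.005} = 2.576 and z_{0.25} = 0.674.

n = 34 per group

For two independent groups with equal n: n = 2·((z_{α/2} + z_β) / d)².
z_{α/2} + z_β = 2.576 + 0.674 = 3.250.
n = 2 × (3.250 / 0.79)² = 2 × 4.114² = 2 × 16.92 = 33.8.
Round up to the next whole participant.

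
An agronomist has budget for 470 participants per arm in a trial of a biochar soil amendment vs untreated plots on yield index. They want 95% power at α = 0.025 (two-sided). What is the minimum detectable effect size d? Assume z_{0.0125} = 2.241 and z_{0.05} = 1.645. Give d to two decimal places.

For two independent groups of n = 470 each: d_min = (z_{α/2} + z_β)·√(2/n).
z-sum = 2.241 + 1.645 = 3.886.
d_min = 3.886 × √(2/470) = 3.886 × 0.0652 = 0.253.

d_min ≈ 0.25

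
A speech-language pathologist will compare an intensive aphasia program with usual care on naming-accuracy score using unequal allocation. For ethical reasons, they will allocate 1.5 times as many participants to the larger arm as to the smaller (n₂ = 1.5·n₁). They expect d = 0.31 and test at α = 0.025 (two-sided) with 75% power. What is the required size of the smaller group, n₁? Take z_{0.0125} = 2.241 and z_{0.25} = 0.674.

With allocation ratio k = n₂/n₁ = 1.5, Var(x̄₁−x̄₂) = σ²(1/n₁ + 1/(k·n₁)) = σ²·(k+1)/(k·n₁).
So n₁ = (1 + 1/k)·((z_{α/2} + z_β)/d)² = 1.667 × (2.915/0.31)².
n₁ = 1.667 × 88.42 = 147.4.
Round up: n₁ = 148, giving n₂ = 1.5 × 148 = 222.

n₁ = 148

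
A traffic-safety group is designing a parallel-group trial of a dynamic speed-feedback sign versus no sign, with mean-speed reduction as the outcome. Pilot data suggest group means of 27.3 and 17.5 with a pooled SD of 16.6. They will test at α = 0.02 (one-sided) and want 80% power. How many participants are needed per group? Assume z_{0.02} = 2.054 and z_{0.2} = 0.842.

n = 49 per group

Cohen's d = |M₁ − M₂| / SD_pooled = |27.3 − 17.5| / 16.6 = 9.8 / 16.6 = 0.590.
For two independent groups with equal n: n = 2·((z_{α} + z_β) / d)².
z_{α} + z_β = 2.054 + 0.842 = 2.896.
n = 2 × (2.896 / 0.590)² = 2 × 4.908² = 2 × 24.09 = 48.2.
Round up to the next whole participant.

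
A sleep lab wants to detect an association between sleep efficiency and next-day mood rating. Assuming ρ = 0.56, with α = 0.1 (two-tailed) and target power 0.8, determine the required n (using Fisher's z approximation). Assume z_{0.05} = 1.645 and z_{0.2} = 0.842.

Fisher's z: C = ½·ln((1+r)/(1−r)) = ½·ln(3.5455) = 0.6328.
n = ((z_{α/2} + z_β)/C)² + 3.
(1.645 + 0.842) / 0.6328 = 2.487 / 0.6328 = 3.930.
n = 3.930² + 3 = 15.45 + 3 = 18.4.
Round up.

n = 19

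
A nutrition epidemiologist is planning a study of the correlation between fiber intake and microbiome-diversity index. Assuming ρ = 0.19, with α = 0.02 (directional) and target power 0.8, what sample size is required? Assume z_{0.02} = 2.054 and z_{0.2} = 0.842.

Fisher's z: C = ½·ln((1+r)/(1−r)) = ½·ln(1.4691) = 0.1923.
n = ((z_{α} + z_β)/C)² + 3.
(2.054 + 0.842) / 0.1923 = 2.896 / 0.1923 = 15.060.
n = 15.060² + 3 = 226.80 + 3 = 229.8.
Round up.

n = 230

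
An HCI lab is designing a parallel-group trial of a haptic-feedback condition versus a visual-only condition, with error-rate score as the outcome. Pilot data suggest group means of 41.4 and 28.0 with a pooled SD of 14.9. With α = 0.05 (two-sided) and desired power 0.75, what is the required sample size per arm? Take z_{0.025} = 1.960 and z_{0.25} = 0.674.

Cohen's d = |M₁ − M₂| / SD_pooled = |41.4 − 28.0| / 14.9 = 13.4 / 14.9 = 0.899.
For two independent groups with equal n: n = 2·((z_{α/2} + z_β) / d)².
z_{α/2} + z_β = 1.960 + 0.674 = 2.634.
n = 2 × (2.634 / 0.899)² = 2 × 2.930² = 2 × 8.58 = 17.2.
Round up to the next whole participant.

n = 18 per group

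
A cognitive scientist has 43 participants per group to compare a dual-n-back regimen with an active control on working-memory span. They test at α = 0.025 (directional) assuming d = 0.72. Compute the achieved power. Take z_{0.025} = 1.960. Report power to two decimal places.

For two equal groups, power = Φ(d·√(n/2) − z_{α}).
d·√(n/2) = 0.72 × √(43/2) = 0.72 × 4.637 = 3.339.
z_β = 3.339 − 1.960 = 1.379.
Power = Φ(1.379) = 0.916.

power ≈ 0.92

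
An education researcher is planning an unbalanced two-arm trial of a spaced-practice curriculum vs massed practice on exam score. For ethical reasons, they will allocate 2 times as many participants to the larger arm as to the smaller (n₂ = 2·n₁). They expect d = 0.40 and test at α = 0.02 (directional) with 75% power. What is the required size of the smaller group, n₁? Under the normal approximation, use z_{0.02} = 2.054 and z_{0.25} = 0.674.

n₁ = 70

With allocation ratio k = n₂/n₁ = 2, Var(x̄₁−x̄₂) = σ²(1/n₁ + 1/(k·n₁)) = σ²·(k+1)/(k·n₁).
So n₁ = (1 + 1/k)·((z_{α} + z_β)/d)² = 1.500 × (2.728/0.40)².
n₁ = 1.500 × 46.51 = 69.8.
Round up: n₁ = 70, giving n₂ = 2 × 70 = 140.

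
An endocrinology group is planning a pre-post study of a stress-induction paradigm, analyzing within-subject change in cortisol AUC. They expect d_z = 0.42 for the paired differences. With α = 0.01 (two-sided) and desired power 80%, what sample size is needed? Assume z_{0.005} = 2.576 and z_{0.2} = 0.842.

n = 67 pairs

For a paired (one-sample on differences) test: n = ((z_{α/2} + z_β) / d)².
z_{α/2} + z_β = 2.576 + 0.842 = 3.418.
n = (3.418 / 0.42)² = 8.138² = 66.23.
Round up.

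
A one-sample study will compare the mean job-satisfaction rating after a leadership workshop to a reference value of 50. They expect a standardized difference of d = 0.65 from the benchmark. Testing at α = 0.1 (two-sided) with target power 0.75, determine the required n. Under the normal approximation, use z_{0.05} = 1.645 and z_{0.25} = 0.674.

For a one-sample test: n = ((z_{α/2} + z_β) / d)².
z_{α/2} + z_β = 1.645 + 0.674 = 2.319.
n = (2.319 / 0.65)² = 3.568² = 12.73.
Round up.

n = 13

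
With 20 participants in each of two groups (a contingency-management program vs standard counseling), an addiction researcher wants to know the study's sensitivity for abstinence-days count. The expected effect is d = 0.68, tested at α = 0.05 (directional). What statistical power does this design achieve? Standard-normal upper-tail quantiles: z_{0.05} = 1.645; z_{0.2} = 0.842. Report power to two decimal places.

power ≈ 0.69

For two equal groups, power = Φ(d·√(n/2) − z_{α}).
d·√(n/2) = 0.68 × √(20/2) = 0.68 × 3.162 = 2.150.
z_β = 2.150 − 1.645 = 0.505.
Power = Φ(0.505) = 0.693.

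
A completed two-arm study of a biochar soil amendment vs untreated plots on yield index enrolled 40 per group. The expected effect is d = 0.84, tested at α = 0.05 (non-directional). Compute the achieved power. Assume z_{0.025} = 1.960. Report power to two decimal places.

For two equal groups, power = Φ(d·√(n/2) − z_{α/2}).
d·√(n/2) = 0.84 × √(40/2) = 0.84 × 4.472 = 3.757.
z_β = 3.757 − 1.960 = 1.797.
Power = Φ(1.797) = 0.964.

power ≈ 0.96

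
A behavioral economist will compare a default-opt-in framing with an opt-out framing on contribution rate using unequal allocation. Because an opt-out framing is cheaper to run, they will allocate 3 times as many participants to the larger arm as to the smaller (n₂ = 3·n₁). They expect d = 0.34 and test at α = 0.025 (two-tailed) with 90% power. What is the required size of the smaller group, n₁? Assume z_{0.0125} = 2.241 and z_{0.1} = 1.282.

With allocation ratio k = n₂/n₁ = 3, Var(x̄₁−x̄₂) = σ²(1/n₁ + 1/(k·n₁)) = σ²·(k+1)/(k·n₁).
So n₁ = (1 + 1/k)·((z_{α/2} + z_β)/d)² = 1.333 × (3.523/0.34)².
n₁ = 1.333 × 107.37 = 143.2.
Round up: n₁ = 144, giving n₂ = 3 × 144 = 432.

n₁ = 144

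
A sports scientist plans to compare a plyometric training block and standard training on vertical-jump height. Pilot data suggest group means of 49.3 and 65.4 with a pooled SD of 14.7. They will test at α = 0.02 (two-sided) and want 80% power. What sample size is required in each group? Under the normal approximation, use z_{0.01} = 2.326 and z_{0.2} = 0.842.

Cohen's d = |M₁ − M₂| / SD_pooled = |49.3 − 65.4| / 14.7 = 16.1 / 14.7 = 1.095.
For two independent groups with equal n: n = 2·((z_{α/2} + z_β) / d)².
z_{α/2} + z_β = 2.326 + 0.842 = 3.168.
n = 2 × (3.168 / 1.095)² = 2 × 2.893² = 2 × 8.37 = 16.7.
Round up to the next whole participant.

n = 17 per group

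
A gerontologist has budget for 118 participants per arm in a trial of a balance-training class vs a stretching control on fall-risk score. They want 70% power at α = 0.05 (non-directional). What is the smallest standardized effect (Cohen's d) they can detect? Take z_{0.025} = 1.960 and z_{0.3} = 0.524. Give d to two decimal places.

For two independent groups of n = 118 each: d_min = (z_{α/2} + z_β)·√(2/n).
z-sum = 1.960 + 0.524 = 2.484.
d_min = 2.484 × √(2/118) = 2.484 × 0.1302 = 0.323.

d_min ≈ 0.32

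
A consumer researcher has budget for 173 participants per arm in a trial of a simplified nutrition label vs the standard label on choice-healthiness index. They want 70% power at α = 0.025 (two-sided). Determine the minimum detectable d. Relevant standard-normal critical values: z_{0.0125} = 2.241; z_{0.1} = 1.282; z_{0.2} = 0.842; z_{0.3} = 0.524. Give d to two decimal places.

d_min ≈ 0.30

For two independent groups of n = 173 each: d_min = (z_{α/2} + z_β)·√(2/n).
z-sum = 2.241 + 0.524 = 2.765.
d_min = 2.765 × √(2/173) = 2.765 × 0.1075 = 0.297.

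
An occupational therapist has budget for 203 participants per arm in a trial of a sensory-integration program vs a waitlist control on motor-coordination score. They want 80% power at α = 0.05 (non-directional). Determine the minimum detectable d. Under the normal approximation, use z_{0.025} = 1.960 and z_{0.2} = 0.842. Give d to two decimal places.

d_min ≈ 0.28

For two independent groups of n = 203 each: d_min = (z_{α/2} + z_β)·√(2/n).
z-sum = 1.960 + 0.842 = 2.802.
d_min = 2.802 × √(2/203) = 2.802 × 0.0993 = 0.278.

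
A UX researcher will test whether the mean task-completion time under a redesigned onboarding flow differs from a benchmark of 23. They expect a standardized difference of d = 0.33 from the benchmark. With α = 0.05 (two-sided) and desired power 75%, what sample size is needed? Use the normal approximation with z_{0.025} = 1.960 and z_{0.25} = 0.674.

n = 64

For a one-sample test: n = ((z_{α/2} + z_β) / d)².
z_{α/2} + z_β = 1.960 + 0.674 = 2.634.
n = (2.634 / 0.33)² = 7.982² = 63.71.
Round up.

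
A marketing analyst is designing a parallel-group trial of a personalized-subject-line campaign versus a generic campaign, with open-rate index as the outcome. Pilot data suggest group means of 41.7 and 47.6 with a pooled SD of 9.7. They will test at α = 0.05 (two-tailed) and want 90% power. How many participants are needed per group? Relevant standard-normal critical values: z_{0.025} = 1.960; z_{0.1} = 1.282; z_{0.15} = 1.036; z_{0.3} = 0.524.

n = 57 per group

Cohen's d = |M₁ − M₂| / SD_pooled = |41.7 − 47.6| / 9.7 = 5.9 / 9.7 = 0.608.
For two independent groups with equal n: n = 2·((z_{α/2} + z_β) / d)².
z_{α/2} + z_β = 1.960 + 1.282 = 3.242.
n = 2 × (3.242 / 0.608)² = 2 × 5.332² = 2 × 28.43 = 56.9.
Round up to the next whole participant.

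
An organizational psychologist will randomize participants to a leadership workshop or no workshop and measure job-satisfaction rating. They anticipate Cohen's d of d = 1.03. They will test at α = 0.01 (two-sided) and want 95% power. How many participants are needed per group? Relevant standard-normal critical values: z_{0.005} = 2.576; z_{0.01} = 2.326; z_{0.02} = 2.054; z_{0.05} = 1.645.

n = 34 per group

For two independent groups with equal n: n = 2·((z_{α/2} + z_β) / d)².
z_{α/2} + z_β = 2.576 + 1.645 = 4.221.
n = 2 × (4.221 / 1.03)² = 2 × 4.098² = 2 × 16.79 = 33.6.
Round up to the next whole participant.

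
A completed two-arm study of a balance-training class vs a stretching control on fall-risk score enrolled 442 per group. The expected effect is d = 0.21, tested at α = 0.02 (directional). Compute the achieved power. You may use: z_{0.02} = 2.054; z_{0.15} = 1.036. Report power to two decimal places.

power ≈ 0.86

For two equal groups, power = Φ(d·√(n/2) − z_{α}).
d·√(n/2) = 0.21 × √(442/2) = 0.21 × 14.866 = 3.122.
z_β = 3.122 − 2.054 = 1.068.
Power = Φ(1.068) = 0.857.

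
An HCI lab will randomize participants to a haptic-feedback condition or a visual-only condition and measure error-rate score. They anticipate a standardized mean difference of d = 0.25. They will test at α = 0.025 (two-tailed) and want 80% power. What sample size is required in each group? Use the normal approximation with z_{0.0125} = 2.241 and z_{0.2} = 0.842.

For two independent groups with equal n: n = 2·((z_{α/2} + z_β) / d)².
z_{α/2} + z_β = 2.241 + 0.842 = 3.083.
n = 2 × (3.083 / 0.25)² = 2 × 12.332² = 2 × 152.08 = 304.2.
Round up to the next whole participant.

n = 305 per group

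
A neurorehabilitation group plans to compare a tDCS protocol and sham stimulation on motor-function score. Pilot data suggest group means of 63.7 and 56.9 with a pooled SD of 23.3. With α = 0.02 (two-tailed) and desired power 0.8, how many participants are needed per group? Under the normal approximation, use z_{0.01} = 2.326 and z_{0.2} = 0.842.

Cohen's d = |M₁ − M₂| / SD_pooled = |63.7 − 56.9| / 23.3 = 6.8 / 23.3 = 0.292.
For two independent groups with equal n: n = 2·((z_{α/2} + z_β) / d)².
z_{α/2} + z_β = 2.326 + 0.842 = 3.168.
n = 2 × (3.168 / 0.292)² = 2 × 10.849² = 2 × 117.71 = 235.4.
Round up to the next whole participant.

n = 236 per group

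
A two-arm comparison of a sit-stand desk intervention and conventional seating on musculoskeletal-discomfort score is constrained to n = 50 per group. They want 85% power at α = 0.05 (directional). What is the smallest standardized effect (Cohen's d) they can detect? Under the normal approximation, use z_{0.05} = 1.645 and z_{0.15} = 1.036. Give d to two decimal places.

For two independent groups of n = 50 each: d_min = (z_{α} + z_β)·√(2/n).
z-sum = 1.645 + 1.036 = 2.681.
d_min = 2.681 × √(2/50) = 2.681 × 0.2000 = 0.536.

d_min ≈ 0.54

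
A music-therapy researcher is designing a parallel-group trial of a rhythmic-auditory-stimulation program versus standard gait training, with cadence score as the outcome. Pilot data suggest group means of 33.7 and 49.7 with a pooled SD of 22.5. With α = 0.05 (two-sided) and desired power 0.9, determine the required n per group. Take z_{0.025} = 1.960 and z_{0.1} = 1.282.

Cohen's d = |M₁ − M₂| / SD_pooled = |33.7 − 49.7| / 22.5 = 16.0 / 22.5 = 0.711.
For two independent groups with equal n: n = 2·((z_{α/2} + z_β) / d)².
z_{α/2} + z_β = 1.960 + 1.282 = 3.242.
n = 2 × (3.242 / 0.711)² = 2 × 4.560² = 2 × 20.79 = 41.6.
Round up to the next whole participant.

n = 42 per group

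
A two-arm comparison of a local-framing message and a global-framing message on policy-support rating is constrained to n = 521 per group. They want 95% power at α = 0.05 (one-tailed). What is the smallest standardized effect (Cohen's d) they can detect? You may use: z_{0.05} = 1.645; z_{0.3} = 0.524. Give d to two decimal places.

For two independent groups of n = 521 each: d_min = (z_{α} + z_β)·√(2/n).
z-sum = 1.645 + 1.645 = 3.290.
d_min = 3.290 × √(2/521) = 3.290 × 0.0620 = 0.204.

d_min ≈ 0.20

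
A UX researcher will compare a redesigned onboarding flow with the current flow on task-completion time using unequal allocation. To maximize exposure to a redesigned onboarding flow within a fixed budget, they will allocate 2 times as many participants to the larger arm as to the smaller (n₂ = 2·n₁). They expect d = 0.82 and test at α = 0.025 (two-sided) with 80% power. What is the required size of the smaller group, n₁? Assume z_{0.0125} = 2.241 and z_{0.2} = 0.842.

n₁ = 22

With allocation ratio k = n₂/n₁ = 2, Var(x̄₁−x̄₂) = σ²(1/n₁ + 1/(k·n₁)) = σ²·(k+1)/(k·n₁).
So n₁ = (1 + 1/k)·((z_{α/2} + z_β)/d)² = 1.500 × (3.083/0.82)².
n₁ = 1.500 × 14.14 = 21.2.
Round up: n₁ = 22, giving n₂ = 2 × 22 = 44.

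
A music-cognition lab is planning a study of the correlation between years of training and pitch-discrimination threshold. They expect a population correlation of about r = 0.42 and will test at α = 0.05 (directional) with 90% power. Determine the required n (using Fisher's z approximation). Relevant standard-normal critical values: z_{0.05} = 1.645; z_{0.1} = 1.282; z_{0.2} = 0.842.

n = 46

Fisher's z: C = ½·ln((1+r)/(1−r)) = ½·ln(2.4483) = 0.4477.
n = ((z_{α} + z_β)/C)² + 3.
(1.645 + 1.282) / 0.4477 = 2.927 / 0.4477 = 6.538.
n = 6.538² + 3 = 42.74 + 3 = 45.7.
Round up.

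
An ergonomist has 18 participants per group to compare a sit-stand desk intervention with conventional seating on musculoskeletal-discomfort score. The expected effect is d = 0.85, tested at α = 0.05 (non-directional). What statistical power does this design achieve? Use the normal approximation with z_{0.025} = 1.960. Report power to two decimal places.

For two equal groups, power = Φ(d·√(n/2) − z_{α/2}).
d·√(n/2) = 0.85 × √(18/2) = 0.85 × 3.000 = 2.550.
z_β = 2.550 − 1.960 = 0.590.
Power = Φ(0.590) = 0.722.

power ≈ 0.72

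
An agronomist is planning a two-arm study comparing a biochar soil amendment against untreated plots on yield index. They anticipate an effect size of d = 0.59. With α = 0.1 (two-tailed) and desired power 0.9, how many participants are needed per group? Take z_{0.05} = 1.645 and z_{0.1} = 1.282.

For two independent groups with equal n: n = 2·((z_{α/2} + z_β) / d)².
z_{α/2} + z_β = 1.645 + 1.282 = 2.927.
n = 2 × (2.927 / 0.59)² = 2 × 4.961² = 2 × 24.61 = 49.2.
Round up to the next whole participant.

n = 50 per group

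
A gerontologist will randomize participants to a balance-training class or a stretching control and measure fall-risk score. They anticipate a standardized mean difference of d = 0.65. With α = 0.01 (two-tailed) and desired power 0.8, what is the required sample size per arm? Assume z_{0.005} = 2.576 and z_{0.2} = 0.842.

For two independent groups with equal n: n = 2·((z_{α/2} + z_β) / d)².
z_{α/2} + z_β = 2.576 + 0.842 = 3.418.
n = 2 × (3.418 / 0.65)² = 2 × 5.258² = 2 × 27.65 = 55.3.
Round up to the next whole participant.

n = 56 per group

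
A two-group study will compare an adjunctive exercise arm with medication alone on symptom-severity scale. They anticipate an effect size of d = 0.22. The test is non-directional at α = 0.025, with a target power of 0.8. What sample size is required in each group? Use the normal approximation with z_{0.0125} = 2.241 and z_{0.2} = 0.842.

For two independent groups with equal n: n = 2·((z_{α/2} + z_β) / d)².
z_{α/2} + z_β = 2.241 + 0.842 = 3.083.
n = 2 × (3.083 / 0.22)² = 2 × 14.014² = 2 × 196.38 = 392.8.
Round up to the next whole participant.

n = 393 per group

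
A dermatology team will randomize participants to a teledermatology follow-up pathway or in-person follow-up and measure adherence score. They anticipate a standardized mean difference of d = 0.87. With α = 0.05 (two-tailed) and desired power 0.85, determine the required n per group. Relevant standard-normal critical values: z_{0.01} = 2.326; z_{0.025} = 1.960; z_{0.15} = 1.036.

n = 24 per group

For two independent groups with equal n: n = 2·((z_{α/2} + z_β) / d)².
z_{α/2} + z_β = 1.960 + 1.036 = 2.996.
n = 2 × (2.996 / 0.87)² = 2 × 3.444² = 2 × 11.86 = 23.7.
Round up to the next whole participant.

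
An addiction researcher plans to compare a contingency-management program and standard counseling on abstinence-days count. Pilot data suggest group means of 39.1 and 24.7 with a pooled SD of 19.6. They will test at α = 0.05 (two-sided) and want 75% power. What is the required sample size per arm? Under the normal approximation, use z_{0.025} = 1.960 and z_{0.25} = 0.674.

Cohen's d = |M₁ − M₂| / SD_pooled = |39.1 − 24.7| / 19.6 = 14.4 / 19.6 = 0.735.
For two independent groups with equal n: n = 2·((z_{α/2} + z_β) / d)².
z_{α/2} + z_β = 1.960 + 0.674 = 2.634.
n = 2 × (2.634 / 0.735)² = 2 × 3.584² = 2 × 12.84 = 25.7.
Round up to the next whole participant.

n = 26 per group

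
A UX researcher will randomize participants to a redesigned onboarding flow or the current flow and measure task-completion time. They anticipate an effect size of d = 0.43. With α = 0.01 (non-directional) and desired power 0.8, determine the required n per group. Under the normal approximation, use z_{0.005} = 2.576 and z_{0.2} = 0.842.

For two independent groups with equal n: n = 2·((z_{α/2} + z_β) / d)².
z_{α/2} + z_β = 2.576 + 0.842 = 3.418.
n = 2 × (3.418 / 0.43)² = 2 × 7.949² = 2 × 63.18 = 126.4.
Round up to the next whole participant.

n = 127 per group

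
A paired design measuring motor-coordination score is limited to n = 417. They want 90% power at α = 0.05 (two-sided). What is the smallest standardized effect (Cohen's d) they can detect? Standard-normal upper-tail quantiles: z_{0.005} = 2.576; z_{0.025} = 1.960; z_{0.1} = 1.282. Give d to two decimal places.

For a single sample (or paired design) of n = 417: d_min = (z_{α/2} + z_β)/√n.
z-sum = 1.960 + 1.282 = 3.242.
d_min = 3.242 / √417 = 3.242 / 20.421 = 0.159.

d_min ≈ 0.16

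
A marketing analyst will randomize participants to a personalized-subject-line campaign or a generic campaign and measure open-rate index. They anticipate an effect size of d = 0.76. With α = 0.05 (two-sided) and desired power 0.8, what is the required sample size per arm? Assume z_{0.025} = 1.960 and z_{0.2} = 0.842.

For two independent groups with equal n: n = 2·((z_{α/2} + z_β) / d)².
z_{α/2} + z_β = 1.960 + 0.842 = 2.802.
n = 2 × (2.802 / 0.76)² = 2 × 3.687² = 2 × 13.59 = 27.2.
Round up to the next whole participant.

n = 28 per group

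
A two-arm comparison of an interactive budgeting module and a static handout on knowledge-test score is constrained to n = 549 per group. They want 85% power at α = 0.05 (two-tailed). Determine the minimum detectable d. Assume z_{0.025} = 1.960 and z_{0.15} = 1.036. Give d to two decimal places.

For two independent groups of n = 549 each: d_min = (z_{α/2} + z_β)·√(2/n).
z-sum = 1.960 + 1.036 = 2.996.
d_min = 2.996 × √(2/549) = 2.996 × 0.0604 = 0.181.

d_min ≈ 0.18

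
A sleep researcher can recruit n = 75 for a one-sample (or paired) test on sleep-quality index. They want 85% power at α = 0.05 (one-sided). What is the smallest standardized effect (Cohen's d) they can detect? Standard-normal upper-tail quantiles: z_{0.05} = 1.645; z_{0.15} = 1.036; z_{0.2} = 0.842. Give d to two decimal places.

d_min ≈ 0.31

For a single sample (or paired design) of n = 75: d_min = (z_{α} + z_β)/√n.
z-sum = 1.645 + 1.036 = 2.681.
d_min = 2.681 / √75 = 2.681 / 8.660 = 0.310.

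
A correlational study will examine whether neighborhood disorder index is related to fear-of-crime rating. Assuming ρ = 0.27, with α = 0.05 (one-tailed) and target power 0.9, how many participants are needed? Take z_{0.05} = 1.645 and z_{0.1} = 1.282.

Fisher's z: C = ½·ln((1+r)/(1−r)) = ½·ln(1.7397) = 0.2769.
n = ((z_{α} + z_β)/C)² + 3.
(1.645 + 1.282) / 0.2769 = 2.927 / 0.2769 = 10.571.
n = 10.571² + 3 = 111.74 + 3 = 114.7.
Round up.

n = 115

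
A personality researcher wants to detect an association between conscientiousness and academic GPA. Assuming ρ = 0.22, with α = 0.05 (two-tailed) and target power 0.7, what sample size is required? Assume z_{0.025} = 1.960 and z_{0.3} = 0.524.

n = 127

Fisher's z: C = ½·ln((1+r)/(1−r)) = ½·ln(1.5641) = 0.2237.
n = ((z_{α/2} + z_β)/C)² + 3.
(1.960 + 0.524) / 0.2237 = 2.484 / 0.2237 = 11.104.
n = 11.104² + 3 = 123.30 + 3 = 126.3.
Round up.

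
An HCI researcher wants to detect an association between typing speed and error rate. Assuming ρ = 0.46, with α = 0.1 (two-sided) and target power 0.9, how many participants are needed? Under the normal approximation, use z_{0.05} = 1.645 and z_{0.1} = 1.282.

Fisher's z: C = ½·ln((1+r)/(1−r)) = ½·ln(2.7037) = 0.4973.
n = ((z_{α/2} + z_β)/C)² + 3.
(1.645 + 1.282) / 0.4973 = 2.927 / 0.4973 = 5.886.
n = 5.886² + 3 = 34.64 + 3 = 37.6.
Round up.

n = 38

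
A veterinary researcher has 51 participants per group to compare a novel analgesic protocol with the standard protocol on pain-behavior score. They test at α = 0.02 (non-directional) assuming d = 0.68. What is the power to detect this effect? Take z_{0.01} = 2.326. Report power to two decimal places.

For two equal groups, power = Φ(d·√(n/2) − z_{α/2}).
d·√(n/2) = 0.68 × √(51/2) = 0.68 × 5.050 = 3.434.
z_β = 3.434 − 2.326 = 1.108.
Power = Φ(1.108) = 0.866.

power ≈ 0.87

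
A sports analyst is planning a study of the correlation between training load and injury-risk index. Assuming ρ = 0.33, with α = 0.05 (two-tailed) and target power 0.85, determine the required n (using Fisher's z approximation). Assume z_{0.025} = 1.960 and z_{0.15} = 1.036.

Fisher's z: C = ½·ln((1+r)/(1−r)) = ½·ln(1.9851) = 0.3428.
n = ((z_{α/2} + z_β)/C)² + 3.
(1.960 + 1.036) / 0.3428 = 2.996 / 0.3428 = 8.740.
n = 8.740² + 3 = 76.38 + 3 = 79.4.
Round up.

n = 80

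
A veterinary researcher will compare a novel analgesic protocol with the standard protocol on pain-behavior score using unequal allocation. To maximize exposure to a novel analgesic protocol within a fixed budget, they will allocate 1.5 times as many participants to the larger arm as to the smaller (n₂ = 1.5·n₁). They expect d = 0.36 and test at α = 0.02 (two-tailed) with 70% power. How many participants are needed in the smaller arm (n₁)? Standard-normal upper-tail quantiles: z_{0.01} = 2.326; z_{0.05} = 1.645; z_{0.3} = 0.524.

n₁ = 105

With allocation ratio k = n₂/n₁ = 1.5, Var(x̄₁−x̄₂) = σ²(1/n₁ + 1/(k·n₁)) = σ²·(k+1)/(k·n₁).
So n₁ = (1 + 1/k)·((z_{α/2} + z_β)/d)² = 1.667 × (2.850/0.36)².
n₁ = 1.667 × 62.67 = 104.5.
Round up: n₁ = 105, giving n₂ = ⌈1.5 × 105⌉ = ⌈157.5⌉ = 158.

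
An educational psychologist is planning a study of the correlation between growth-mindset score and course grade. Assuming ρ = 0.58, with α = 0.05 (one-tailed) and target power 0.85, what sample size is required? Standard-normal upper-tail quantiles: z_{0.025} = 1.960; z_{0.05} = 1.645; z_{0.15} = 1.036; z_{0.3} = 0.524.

n = 20

Fisher's z: C = ½·ln((1+r)/(1−r)) = ½·ln(3.7619) = 0.6625.
n = ((z_{α} + z_β)/C)² + 3.
(1.645 + 1.036) / 0.6625 = 2.681 / 0.6625 = 4.047.
n = 4.047² + 3 = 16.38 + 3 = 19.4.
Round up.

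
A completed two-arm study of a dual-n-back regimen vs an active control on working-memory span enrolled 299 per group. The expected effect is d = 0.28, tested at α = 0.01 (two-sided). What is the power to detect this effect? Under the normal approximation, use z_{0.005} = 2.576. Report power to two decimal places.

power ≈ 0.80

For two equal groups, power = Φ(d·√(n/2) − z_{α/2}).
d·√(n/2) = 0.28 × √(299/2) = 0.28 × 12.227 = 3.424.
z_β = 3.424 − 2.576 = 0.848.
Power = Φ(0.848) = 0.802.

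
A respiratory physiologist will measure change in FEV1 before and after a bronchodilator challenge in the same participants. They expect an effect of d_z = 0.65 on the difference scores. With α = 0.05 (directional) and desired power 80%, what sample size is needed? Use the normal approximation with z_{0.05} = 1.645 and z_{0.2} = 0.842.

n = 15 pairs

For a paired (one-sample on differences) test: n = ((z_{α} + z_β) / d)².
z_{α} + z_β = 1.645 + 0.842 = 2.487.
n = (2.487 / 0.65)² = 3.826² = 14.64.
Round up.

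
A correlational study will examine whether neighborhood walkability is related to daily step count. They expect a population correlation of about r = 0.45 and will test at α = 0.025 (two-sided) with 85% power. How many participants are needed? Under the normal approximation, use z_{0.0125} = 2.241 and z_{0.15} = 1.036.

n = 49

Fisher's z: C = ½·ln((1+r)/(1−r)) = ½·ln(2.6364) = 0.4847.
n = ((z_{α/2} + z_β)/C)² + 3.
(2.241 + 1.036) / 0.4847 = 3.277 / 0.4847 = 6.761.
n = 6.761² + 3 = 45.71 + 3 = 48.7.
Round up.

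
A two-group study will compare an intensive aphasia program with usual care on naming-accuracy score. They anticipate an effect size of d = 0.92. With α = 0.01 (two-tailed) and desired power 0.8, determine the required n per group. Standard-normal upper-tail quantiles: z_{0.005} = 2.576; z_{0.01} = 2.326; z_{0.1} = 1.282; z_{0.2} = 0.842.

n = 28 per group

For two independent groups with equal n: n = 2·((z_{α/2} + z_β) / d)².
z_{α/2} + z_β = 2.576 + 0.842 = 3.418.
n = 2 × (3.418 / 0.92)² = 2 × 3.715² = 2 × 13.80 = 27.6.
Round up to the next whole participant.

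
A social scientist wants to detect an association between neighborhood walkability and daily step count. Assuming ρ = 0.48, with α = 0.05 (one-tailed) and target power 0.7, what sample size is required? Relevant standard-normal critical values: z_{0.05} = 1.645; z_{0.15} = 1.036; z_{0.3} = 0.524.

n = 21

Fisher's z: C = ½·ln((1+r)/(1−r)) = ½·ln(2.8462) = 0.5230.
n = ((z_{α} + z_β)/C)² + 3.
(1.645 + 0.524) / 0.5230 = 2.169 / 0.5230 = 4.147.
n = 4.147² + 3 = 17.20 + 3 = 20.2.
Round up.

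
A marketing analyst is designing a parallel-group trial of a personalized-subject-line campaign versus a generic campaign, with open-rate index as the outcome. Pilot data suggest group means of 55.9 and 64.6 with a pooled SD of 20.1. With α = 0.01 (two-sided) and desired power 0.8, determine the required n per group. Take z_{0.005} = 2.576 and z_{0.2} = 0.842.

n = 125 per group

Cohen's d = |M₁ − M₂| / SD_pooled = |55.9 − 64.6| / 20.1 = 8.7 / 20.1 = 0.433.
For two independent groups with equal n: n = 2·((z_{α/2} + z_β) / d)².
z_{α/2} + z_β = 2.576 + 0.842 = 3.418.
n = 2 × (3.418 / 0.433)² = 2 × 7.894² = 2 × 62.31 = 124.6.
Round up to the next whole participant.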